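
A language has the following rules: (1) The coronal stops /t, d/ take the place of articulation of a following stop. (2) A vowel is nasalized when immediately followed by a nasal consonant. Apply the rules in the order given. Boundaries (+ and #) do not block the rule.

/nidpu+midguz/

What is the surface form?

Rule 1: /d/ before /p/ (labial) → [b]
Rule 1: /d/ before /g/ (velar) → [g]
After rule 1: nibpu+migguz
Rule 2: /u/ before nasal /m/ → [ũ]

[nibpũ+migguz]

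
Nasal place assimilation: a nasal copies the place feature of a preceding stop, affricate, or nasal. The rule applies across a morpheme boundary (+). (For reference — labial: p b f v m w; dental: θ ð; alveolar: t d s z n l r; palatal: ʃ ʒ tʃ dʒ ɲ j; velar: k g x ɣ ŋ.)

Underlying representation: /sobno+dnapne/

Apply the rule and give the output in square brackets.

[sobmo+dnapme]

/n/ after /b/ (labial) → [m]
/n/ after /p/ (labial) → [m]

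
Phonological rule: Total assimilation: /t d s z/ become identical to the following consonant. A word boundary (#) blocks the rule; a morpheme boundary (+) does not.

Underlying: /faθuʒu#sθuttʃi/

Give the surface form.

/s/ before /θ/ → [θ] (total assimilation)
/t/ before /tʃ/ → [tʃ] (total assimilation)

[faθuʒu#θθutʃtʃi]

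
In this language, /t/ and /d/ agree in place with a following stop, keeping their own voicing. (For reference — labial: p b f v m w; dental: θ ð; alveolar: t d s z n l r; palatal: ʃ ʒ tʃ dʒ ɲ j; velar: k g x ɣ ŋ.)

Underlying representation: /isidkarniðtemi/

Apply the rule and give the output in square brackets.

/d/ before /k/ (velar) → [g]

[isigkarniðtemi]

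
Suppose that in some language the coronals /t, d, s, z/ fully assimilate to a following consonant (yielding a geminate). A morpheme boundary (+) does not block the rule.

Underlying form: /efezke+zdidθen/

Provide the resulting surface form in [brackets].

/z/ before /k/ → [k] (total assimilation)
/z/ before /d/ → [d] (total assimilation)
/d/ before /θ/ → [θ] (total assimilation)

[efekke+ddiθθen]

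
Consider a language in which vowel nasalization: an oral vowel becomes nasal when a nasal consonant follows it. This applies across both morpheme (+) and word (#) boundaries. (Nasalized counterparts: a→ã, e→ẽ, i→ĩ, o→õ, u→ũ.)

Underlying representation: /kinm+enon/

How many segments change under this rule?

3

/i/ before nasal /n/ → [ĩ]
/e/ before nasal /n/ → [ẽ]
/o/ before nasal /n/ → [õ]
3 segments change.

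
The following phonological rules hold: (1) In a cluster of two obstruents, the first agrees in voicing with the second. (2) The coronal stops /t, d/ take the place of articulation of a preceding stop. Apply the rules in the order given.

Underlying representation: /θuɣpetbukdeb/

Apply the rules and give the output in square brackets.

[θuxpedbuggeb]

Rule 1: /ɣ/ before /p/ (voiceless) → [x]
Rule 1: /t/ before /b/ (voiced) → [d]
Rule 1: /k/ before /d/ (voiced) → [g]
After rule 1: θuxpedbugdeb
Rule 2: /d/ after /g/ (velar) → [g]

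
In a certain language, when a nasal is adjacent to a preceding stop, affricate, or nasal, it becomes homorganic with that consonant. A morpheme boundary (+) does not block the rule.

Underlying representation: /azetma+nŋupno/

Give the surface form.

/m/ after /t/ (alveolar) → [n]
/ŋ/ after /n/ (alveolar) → [n]
/n/ after /p/ (labial) → [m]

[azetna+nnupmo]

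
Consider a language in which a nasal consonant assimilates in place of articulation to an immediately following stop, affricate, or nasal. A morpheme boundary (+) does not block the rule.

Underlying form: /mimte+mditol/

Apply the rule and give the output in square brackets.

/m/ before /t/ (alveolar) → [n]
/m/ before /d/ (alveolar) → [n]

[minte+nditol]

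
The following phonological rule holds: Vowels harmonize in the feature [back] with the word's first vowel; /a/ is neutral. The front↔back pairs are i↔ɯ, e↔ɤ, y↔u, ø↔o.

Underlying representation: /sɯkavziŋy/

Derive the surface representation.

[sɯkavzɯŋu]

/i/ harmonizes with /ɯ/ ([+back]) → [ɯ]
/y/ harmonizes with /ɯ/ ([+back]) → [u]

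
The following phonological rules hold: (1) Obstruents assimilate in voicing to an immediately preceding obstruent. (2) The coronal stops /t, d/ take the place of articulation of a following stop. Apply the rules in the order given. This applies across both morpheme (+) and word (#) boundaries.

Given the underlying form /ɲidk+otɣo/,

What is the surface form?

[ɲigg+otxo]

Rule 1: /k/ after /d/ (voiced) → [g]
Rule 1: /ɣ/ after /t/ (voiceless) → [x]
After rule 1: ɲidg+otxo
Rule 2: /d/ before /g/ (velar) → [g]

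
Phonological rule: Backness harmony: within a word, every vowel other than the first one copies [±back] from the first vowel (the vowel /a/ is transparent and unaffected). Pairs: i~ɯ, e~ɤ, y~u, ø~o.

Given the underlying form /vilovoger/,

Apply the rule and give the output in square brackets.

/o/ harmonizes with /i/ ([-back]) → [ø]
/o/ harmonizes with /i/ ([-back]) → [ø]

[viløvøger]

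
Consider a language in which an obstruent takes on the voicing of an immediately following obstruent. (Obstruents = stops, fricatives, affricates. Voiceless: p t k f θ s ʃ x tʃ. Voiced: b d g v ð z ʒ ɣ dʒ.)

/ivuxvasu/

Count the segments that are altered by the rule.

1

/x/ before /v/ (voiced) → [ɣ]
1 segment changes.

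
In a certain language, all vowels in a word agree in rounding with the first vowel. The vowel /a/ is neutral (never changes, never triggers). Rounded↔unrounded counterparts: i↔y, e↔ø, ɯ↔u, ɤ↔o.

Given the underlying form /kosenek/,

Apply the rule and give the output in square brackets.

/e/ harmonizes with /o/ ([+round]) → [ø]
/e/ harmonizes with /o/ ([+round]) → [ø]

[kosønøk]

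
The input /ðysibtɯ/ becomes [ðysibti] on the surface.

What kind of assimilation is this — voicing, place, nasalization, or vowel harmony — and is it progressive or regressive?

/ɯ/→[i].
Vowels agree with the first vowel, so the harmony is progressive.

vowel harmony, progressive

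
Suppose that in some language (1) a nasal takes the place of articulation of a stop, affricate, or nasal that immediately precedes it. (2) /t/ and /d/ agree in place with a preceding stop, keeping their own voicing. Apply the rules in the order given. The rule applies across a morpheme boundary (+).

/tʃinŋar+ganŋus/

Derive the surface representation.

Rule 1: /ŋ/ after /n/ (alveolar) → [n]
Rule 1: /ŋ/ after /n/ (alveolar) → [n]
After rule 1: tʃinnar+gannus
Rule 2: no segment meets the rule's conditions; no change.

[tʃinnar+gannus]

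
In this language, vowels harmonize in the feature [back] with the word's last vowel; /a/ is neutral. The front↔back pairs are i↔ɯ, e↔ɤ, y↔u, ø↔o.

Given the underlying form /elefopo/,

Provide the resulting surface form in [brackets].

/e/ harmonizes with /o/ ([+back]) → [ɤ]
/e/ harmonizes with /o/ ([+back]) → [ɤ]

[ɤlɤfopo]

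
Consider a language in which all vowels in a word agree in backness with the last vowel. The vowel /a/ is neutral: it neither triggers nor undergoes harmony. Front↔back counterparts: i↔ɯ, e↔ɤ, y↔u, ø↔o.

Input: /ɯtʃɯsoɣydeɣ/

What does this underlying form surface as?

[itʃisøɣydeɣ]

/ɯ/ harmonizes with /e/ ([-back]) → [i]
/ɯ/ harmonizes with /e/ ([-back]) → [i]
/o/ harmonizes with /e/ ([-back]) → [ø]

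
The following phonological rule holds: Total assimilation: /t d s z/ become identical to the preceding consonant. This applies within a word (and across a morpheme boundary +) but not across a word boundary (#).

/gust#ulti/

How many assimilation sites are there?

/t/ after /s/ → [s] (total assimilation)
/t/ after /l/ → [l] (total assimilation)
2 segments change.

2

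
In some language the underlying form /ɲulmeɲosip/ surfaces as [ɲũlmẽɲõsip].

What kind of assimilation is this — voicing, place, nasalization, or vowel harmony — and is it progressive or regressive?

nasalization, progressive

/u/→[ũ] /e/→[ẽ] /o/→[õ].
Each target copies a feature from the preceding segment, so the direction is progressive.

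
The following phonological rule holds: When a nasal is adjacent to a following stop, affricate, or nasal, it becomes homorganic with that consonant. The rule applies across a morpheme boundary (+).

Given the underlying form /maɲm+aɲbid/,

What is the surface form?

[mamm+ambid]

/ɲ/ before /m/ (labial) → [m]
/ɲ/ before /b/ (labial) → [m]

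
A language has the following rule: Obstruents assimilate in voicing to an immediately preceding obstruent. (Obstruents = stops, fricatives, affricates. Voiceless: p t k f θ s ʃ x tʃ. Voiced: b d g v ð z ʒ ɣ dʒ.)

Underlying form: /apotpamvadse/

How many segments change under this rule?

/s/ after /d/ (voiced) → [z]
1 segment changes.

1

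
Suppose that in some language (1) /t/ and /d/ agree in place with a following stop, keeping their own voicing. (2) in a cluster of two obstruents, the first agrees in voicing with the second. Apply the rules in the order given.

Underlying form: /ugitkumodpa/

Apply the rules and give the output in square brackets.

[ugikkumoppa]

Rule 1: /t/ before /k/ (velar) → [k]
Rule 1: /d/ before /p/ (labial) → [b]
After rule 1: ugikkumobpa
Rule 2: /b/ before /p/ (voiceless) → [p]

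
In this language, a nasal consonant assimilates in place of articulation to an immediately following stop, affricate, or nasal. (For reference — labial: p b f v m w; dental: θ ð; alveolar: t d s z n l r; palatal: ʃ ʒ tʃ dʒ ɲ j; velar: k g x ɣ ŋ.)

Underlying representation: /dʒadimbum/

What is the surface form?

[dʒadimbum]

no segment meets the rule's conditions; no change.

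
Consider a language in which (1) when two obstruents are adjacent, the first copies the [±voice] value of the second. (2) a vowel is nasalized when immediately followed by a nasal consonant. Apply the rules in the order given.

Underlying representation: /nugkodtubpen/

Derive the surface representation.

Rule 1: /g/ before /k/ (voiceless) → [k]
Rule 1: /d/ before /t/ (voiceless) → [t]
Rule 1: /b/ before /p/ (voiceless) → [p]
After rule 1: nukkottuppen
Rule 2: /e/ before nasal /n/ → [ẽ]

[nukkottuppẽn]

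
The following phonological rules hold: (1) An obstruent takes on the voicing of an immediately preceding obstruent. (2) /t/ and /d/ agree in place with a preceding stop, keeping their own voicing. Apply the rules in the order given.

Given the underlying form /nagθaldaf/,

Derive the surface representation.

Rule 1: /θ/ after /g/ (voiced) → [ð]
After rule 1: nagðaldaf
Rule 2: no segment meets the rule's conditions; no change.

[nagðaldaf]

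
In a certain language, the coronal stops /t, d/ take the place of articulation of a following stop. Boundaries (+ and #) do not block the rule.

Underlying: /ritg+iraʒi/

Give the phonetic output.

/t/ before /g/ (velar) → [k]

[rikg+iraʒi]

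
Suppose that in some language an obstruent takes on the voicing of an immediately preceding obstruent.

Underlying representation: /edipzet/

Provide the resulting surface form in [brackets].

/z/ after /p/ (voiceless) → [s]

[edipset]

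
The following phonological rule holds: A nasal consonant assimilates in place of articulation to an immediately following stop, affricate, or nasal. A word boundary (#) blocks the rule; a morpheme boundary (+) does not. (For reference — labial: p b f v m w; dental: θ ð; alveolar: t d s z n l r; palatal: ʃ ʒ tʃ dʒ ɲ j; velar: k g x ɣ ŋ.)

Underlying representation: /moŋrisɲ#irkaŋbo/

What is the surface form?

[moŋrisɲ#irkambo]

/ŋ/ before /b/ (labial) → [m]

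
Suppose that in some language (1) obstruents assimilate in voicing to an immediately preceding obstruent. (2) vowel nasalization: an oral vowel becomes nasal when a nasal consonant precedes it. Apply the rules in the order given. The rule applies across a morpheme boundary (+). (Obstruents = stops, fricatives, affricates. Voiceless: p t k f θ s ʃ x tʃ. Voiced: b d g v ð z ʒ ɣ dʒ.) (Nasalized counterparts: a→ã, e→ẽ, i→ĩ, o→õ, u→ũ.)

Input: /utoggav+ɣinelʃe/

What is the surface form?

[utoggav+ɣinẽlʃe]

Rule 1: no segment meets the rule's conditions; no change.
After rule 1: utoggav+ɣinelʃe
Rule 2: /e/ after nasal /n/ → [ẽ]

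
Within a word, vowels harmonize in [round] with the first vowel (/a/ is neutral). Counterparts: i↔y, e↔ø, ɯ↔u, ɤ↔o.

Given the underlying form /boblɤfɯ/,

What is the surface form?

[boblofu]

/ɤ/ harmonizes with /o/ ([+round]) → [o]
/ɯ/ harmonizes with /o/ ([+round]) → [u]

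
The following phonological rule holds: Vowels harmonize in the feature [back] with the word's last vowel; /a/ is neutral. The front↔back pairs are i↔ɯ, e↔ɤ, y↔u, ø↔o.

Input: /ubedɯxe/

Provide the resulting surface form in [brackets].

[ybedixe]

/u/ harmonizes with /e/ ([-back]) → [y]
/ɯ/ harmonizes with /e/ ([-back]) → [i]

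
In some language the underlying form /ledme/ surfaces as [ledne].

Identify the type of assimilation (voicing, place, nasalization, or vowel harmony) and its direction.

/m/→[n].
Each target copies a feature from the preceding segment, so the direction is progressive.

place assimilation, progressive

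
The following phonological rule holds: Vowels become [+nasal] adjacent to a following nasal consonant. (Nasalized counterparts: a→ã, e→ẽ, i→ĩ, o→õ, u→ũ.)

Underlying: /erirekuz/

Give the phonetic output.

[erirekuz]

no segment meets the rule's conditions; no change.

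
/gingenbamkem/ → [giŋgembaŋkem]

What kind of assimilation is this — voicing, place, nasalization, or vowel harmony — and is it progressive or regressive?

place assimilation, regressive

/n/→[ŋ] /n/→[m] /m/→[ŋ].
Each target copies a feature from the following segment, so the direction is regressive.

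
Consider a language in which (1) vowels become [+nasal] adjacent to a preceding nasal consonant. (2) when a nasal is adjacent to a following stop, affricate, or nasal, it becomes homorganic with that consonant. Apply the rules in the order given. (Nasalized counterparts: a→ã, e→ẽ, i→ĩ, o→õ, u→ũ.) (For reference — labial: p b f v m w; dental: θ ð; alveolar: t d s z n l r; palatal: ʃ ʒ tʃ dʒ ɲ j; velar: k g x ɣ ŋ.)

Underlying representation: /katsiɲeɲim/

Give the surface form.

[katsiɲẽɲĩm]

Rule 1: /e/ after nasal /ɲ/ → [ẽ]
Rule 1: /i/ after nasal /ɲ/ → [ĩ]
After rule 1: katsiɲẽɲĩm
Rule 2: no segment meets the rule's conditions; no change.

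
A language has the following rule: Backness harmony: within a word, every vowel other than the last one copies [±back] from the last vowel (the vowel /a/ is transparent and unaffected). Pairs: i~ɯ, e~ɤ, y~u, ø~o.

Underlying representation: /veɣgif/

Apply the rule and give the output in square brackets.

no segment meets the rule's conditions; no change.

[veɣgif]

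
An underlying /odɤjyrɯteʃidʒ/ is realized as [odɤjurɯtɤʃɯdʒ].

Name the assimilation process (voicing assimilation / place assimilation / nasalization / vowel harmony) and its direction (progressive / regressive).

/y/→[u] /e/→[ɤ] /i/→[ɯ].
Vowels agree with the first vowel, so the harmony is progressive.

vowel harmony, progressive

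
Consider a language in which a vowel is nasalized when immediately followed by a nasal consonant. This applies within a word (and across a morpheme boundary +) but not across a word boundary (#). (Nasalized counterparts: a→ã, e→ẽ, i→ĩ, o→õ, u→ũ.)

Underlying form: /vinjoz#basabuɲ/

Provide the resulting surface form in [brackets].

[vĩnjoz#basabũɲ]

/i/ before nasal /n/ → [ĩ]
/u/ before nasal /ɲ/ → [ũ]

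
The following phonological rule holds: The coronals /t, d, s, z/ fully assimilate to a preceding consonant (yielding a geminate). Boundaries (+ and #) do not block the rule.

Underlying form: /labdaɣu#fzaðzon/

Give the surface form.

/d/ after /b/ → [b] (total assimilation)
/z/ after /f/ → [f] (total assimilation)
/z/ after /ð/ → [ð] (total assimilation)

[labbaɣu#ffaððon]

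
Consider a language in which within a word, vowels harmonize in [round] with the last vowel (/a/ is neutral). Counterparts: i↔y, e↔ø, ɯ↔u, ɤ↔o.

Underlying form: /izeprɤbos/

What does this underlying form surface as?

/i/ harmonizes with /o/ ([+round]) → [y]
/e/ harmonizes with /o/ ([+round]) → [ø]
/ɤ/ harmonizes with /o/ ([+round]) → [o]

[yzøprobos]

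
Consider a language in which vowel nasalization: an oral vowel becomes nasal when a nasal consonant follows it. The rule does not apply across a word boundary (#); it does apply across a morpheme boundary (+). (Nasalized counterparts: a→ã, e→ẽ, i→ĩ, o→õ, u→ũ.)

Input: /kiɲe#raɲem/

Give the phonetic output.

/i/ before nasal /ɲ/ → [ĩ]
/a/ before nasal /ɲ/ → [ã]
/e/ before nasal /m/ → [ẽ]

[kĩɲe#rãɲẽm]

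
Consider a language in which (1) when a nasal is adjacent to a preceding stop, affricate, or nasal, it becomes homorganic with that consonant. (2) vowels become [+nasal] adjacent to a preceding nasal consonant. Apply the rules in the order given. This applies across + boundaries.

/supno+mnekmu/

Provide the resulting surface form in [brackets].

[supmõ+mmẽkŋũ]

Rule 1: /n/ after /p/ (labial) → [m]
Rule 1: /n/ after /m/ (labial) → [m]
Rule 1: /m/ after /k/ (velar) → [ŋ]
After rule 1: supmo+mmekŋu
Rule 2: /o/ after nasal /m/ → [õ]
Rule 2: /e/ after nasal /m/ → [ẽ]
Rule 2: /u/ after nasal /ŋ/ → [ũ]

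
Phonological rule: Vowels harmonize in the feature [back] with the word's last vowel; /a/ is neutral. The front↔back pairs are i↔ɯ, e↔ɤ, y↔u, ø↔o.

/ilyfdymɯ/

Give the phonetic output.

/i/ harmonizes with /ɯ/ ([+back]) → [ɯ]
/y/ harmonizes with /ɯ/ ([+back]) → [u]
/y/ harmonizes with /ɯ/ ([+back]) → [u]

[ɯlufdumɯ]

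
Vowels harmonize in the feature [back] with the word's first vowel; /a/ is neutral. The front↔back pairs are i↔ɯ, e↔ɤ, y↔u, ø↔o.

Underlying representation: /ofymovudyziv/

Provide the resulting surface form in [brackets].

/y/ harmonizes with /o/ ([+back]) → [u]
/y/ harmonizes with /o/ ([+back]) → [u]
/i/ harmonizes with /o/ ([+back]) → [ɯ]

[ofumovuduzɯv]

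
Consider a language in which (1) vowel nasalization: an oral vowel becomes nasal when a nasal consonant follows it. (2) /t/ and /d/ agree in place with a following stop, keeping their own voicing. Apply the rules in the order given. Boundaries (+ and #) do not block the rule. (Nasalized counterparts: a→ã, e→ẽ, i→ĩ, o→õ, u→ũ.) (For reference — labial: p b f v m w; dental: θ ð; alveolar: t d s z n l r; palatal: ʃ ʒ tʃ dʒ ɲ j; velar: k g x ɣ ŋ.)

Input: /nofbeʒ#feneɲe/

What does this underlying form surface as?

Rule 1: /e/ before nasal /n/ → [ẽ]
Rule 1: /e/ before nasal /ɲ/ → [ẽ]
After rule 1: nofbeʒ#fẽnẽɲe
Rule 2: no segment meets the rule's conditions; no change.

[nofbeʒ#fẽnẽɲe]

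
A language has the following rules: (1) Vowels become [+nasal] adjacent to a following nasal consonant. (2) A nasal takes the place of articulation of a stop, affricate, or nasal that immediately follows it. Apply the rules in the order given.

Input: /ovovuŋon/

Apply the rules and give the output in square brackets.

[ovovũŋõn]

Rule 1: /u/ before nasal /ŋ/ → [ũ]
Rule 1: /o/ before nasal /n/ → [õ]
After rule 1: ovovũŋõn
Rule 2: no segment meets the rule's conditions; no change.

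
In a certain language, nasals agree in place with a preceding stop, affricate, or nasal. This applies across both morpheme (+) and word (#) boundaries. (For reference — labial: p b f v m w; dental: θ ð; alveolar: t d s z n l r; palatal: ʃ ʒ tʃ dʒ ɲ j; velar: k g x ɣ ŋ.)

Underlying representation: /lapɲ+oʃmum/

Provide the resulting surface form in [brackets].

[lapm+oʃmum]

/ɲ/ after /p/ (labial) → [m]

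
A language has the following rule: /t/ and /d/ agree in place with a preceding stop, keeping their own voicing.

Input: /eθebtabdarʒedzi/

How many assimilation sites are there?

2

/t/ after /b/ (labial) → [p]
/d/ after /b/ (labial) → [b]
2 segments change.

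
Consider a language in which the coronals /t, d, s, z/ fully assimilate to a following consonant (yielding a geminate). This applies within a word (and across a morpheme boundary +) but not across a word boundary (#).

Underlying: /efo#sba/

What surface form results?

[efo#bba]

/s/ before /b/ → [b] (total assimilation)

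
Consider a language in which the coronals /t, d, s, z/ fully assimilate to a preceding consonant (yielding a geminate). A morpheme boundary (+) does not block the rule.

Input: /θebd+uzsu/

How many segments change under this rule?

2

/d/ after /b/ → [b] (total assimilation)
/s/ after /z/ → [z] (total assimilation)
2 segments change.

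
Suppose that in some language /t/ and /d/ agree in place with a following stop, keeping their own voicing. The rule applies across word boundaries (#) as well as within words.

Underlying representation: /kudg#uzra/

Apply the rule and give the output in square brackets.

[kugg#uzra]

/d/ before /g/ (velar) → [g]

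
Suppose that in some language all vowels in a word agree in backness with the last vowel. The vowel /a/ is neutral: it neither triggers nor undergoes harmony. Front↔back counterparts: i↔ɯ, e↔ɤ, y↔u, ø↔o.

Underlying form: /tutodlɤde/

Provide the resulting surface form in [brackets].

/u/ harmonizes with /e/ ([-back]) → [y]
/o/ harmonizes with /e/ ([-back]) → [ø]
/ɤ/ harmonizes with /e/ ([-back]) → [e]

[tytødlede]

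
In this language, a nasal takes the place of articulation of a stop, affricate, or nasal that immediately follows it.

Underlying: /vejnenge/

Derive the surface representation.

/n/ before /g/ (velar) → [ŋ]

[vejneŋge]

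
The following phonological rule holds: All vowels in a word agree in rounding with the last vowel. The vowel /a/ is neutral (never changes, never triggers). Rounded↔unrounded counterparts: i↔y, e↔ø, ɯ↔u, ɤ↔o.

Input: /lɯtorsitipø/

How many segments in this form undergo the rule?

3

/ɯ/ harmonizes with /ø/ ([+round]) → [u]
/i/ harmonizes with /ø/ ([+round]) → [y]
/i/ harmonizes with /ø/ ([+round]) → [y]
3 segments change.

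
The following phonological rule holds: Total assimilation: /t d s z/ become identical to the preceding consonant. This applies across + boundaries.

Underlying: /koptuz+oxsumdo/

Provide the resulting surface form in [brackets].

/t/ after /p/ → [p] (total assimilation)
/s/ after /x/ → [x] (total assimilation)
/d/ after /m/ → [m] (total assimilation)

[koppuz+oxxummo]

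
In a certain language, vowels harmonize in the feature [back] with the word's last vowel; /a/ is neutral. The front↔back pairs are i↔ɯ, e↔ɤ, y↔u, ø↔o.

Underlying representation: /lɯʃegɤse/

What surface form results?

/ɯ/ harmonizes with /e/ ([-back]) → [i]
/ɤ/ harmonizes with /e/ ([-back]) → [e]

[liʃegese]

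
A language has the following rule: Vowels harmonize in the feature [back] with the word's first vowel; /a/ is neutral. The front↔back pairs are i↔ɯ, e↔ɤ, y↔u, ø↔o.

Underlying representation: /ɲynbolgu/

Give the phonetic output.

[ɲynbølgy]

/o/ harmonizes with /y/ ([-back]) → [ø]
/u/ harmonizes with /y/ ([-back]) → [y]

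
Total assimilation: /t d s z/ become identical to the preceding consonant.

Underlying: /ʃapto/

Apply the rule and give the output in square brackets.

[ʃappo]

/t/ after /p/ → [p] (total assimilation)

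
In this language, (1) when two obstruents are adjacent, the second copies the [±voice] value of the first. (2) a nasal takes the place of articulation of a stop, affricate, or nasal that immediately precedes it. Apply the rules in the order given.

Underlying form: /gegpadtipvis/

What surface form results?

[gegbaddipfis]

Rule 1: /p/ after /g/ (voiced) → [b]
Rule 1: /t/ after /d/ (voiced) → [d]
Rule 1: /v/ after /p/ (voiceless) → [f]
After rule 1: gegbaddipfis
Rule 2: no segment meets the rule's conditions; no change.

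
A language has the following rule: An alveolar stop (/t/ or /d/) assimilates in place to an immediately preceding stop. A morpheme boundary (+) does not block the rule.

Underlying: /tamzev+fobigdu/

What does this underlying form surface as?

[tamzev+fobiggu]

/d/ after /g/ (velar) → [g]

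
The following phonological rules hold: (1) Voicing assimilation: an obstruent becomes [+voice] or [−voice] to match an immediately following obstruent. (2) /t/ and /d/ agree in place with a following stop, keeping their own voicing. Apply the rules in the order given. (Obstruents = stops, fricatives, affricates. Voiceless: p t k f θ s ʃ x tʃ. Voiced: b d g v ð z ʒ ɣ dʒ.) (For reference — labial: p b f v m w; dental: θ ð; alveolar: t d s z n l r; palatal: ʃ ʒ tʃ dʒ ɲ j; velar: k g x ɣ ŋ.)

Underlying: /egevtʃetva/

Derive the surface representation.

[egeftʃedva]

Rule 1: /v/ before /tʃ/ (voiceless) → [f]
Rule 1: /t/ before /v/ (voiced) → [d]
After rule 1: egeftʃedva
Rule 2: no segment meets the rule's conditions; no change.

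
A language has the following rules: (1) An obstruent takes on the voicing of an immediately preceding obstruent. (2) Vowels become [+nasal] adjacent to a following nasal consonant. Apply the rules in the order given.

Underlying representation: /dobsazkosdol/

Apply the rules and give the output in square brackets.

[dobzazgostol]

Rule 1: /s/ after /b/ (voiced) → [z]
Rule 1: /k/ after /z/ (voiced) → [g]
Rule 1: /d/ after /s/ (voiceless) → [t]
After rule 1: dobzazgostol
Rule 2: no segment meets the rule's conditions; no change.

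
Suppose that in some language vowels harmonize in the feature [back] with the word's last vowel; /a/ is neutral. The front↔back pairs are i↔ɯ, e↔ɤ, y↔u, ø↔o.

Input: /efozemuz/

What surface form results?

[ɤfozɤmuz]

/e/ harmonizes with /u/ ([+back]) → [ɤ]
/e/ harmonizes with /u/ ([+back]) → [ɤ]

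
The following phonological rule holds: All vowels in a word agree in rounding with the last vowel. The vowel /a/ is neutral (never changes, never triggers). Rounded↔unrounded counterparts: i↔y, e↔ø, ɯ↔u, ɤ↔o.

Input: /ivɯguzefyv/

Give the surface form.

[yvuguzøfyv]

/i/ harmonizes with /y/ ([+round]) → [y]
/ɯ/ harmonizes with /y/ ([+round]) → [u]
/e/ harmonizes with /y/ ([+round]) → [ø]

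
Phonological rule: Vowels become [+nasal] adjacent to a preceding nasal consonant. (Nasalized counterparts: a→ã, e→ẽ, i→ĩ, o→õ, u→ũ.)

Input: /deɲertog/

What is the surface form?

/e/ after nasal /ɲ/ → [ẽ]

[deɲẽrtog]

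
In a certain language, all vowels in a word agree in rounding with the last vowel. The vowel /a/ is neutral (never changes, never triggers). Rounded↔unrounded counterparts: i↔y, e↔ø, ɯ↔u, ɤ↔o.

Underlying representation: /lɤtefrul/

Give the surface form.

/ɤ/ harmonizes with /u/ ([+round]) → [o]
/e/ harmonizes with /u/ ([+round]) → [ø]

[lotøfrul]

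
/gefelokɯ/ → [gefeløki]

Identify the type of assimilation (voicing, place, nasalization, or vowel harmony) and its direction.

/o/→[ø] /ɯ/→[i].
Vowels agree with the first vowel, so the harmony is progressive.

vowel harmony, progressive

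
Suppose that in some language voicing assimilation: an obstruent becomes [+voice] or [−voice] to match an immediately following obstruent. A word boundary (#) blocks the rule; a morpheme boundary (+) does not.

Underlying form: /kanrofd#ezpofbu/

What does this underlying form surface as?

/f/ before /d/ (voiced) → [v]
/z/ before /p/ (voiceless) → [s]
/f/ before /b/ (voiced) → [v]

[kanrovd#espovbu]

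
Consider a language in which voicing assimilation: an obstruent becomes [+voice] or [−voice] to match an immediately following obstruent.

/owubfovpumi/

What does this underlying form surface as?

/b/ before /f/ (voiceless) → [p]
/v/ before /p/ (voiceless) → [f]

[owupfofpumi]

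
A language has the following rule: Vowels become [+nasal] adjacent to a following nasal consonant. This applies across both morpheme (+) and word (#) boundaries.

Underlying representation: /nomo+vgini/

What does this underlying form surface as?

[nõmo+vgĩni]

/o/ before nasal /m/ → [õ]
/i/ before nasal /n/ → [ĩ]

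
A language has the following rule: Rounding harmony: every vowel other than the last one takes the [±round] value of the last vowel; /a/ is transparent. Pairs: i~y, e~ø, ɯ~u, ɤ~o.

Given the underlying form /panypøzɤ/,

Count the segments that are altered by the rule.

/y/ harmonizes with /ɤ/ ([-round]) → [i]
/ø/ harmonizes with /ɤ/ ([-round]) → [e]
2 segments change.

2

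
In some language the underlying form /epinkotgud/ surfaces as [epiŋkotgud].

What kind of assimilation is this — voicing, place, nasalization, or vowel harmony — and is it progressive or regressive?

place assimilation, regressive

/n/→[ŋ].
Each target copies a feature from the following segment, so the direction is regressive.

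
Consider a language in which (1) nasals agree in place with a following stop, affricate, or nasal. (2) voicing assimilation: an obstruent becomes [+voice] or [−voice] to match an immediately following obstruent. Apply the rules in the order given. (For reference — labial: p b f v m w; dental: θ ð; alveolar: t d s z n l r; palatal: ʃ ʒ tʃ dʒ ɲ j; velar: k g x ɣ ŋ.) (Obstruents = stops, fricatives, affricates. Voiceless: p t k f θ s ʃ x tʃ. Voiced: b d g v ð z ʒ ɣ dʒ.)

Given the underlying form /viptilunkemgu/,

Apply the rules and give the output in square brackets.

Rule 1: /n/ before /k/ (velar) → [ŋ]
Rule 1: /m/ before /g/ (velar) → [ŋ]
After rule 1: viptiluŋkeŋgu
Rule 2: no segment meets the rule's conditions; no change.

[viptiluŋkeŋgu]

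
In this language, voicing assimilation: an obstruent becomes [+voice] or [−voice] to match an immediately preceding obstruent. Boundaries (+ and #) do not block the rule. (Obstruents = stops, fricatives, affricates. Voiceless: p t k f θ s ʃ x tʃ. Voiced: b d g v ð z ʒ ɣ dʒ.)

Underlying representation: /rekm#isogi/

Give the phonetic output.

[rekm#isogi]

no segment meets the rule's conditions; no change.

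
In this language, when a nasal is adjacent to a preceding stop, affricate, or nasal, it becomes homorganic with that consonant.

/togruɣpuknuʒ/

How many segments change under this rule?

1

/n/ after /k/ (velar) → [ŋ]
1 segment changes.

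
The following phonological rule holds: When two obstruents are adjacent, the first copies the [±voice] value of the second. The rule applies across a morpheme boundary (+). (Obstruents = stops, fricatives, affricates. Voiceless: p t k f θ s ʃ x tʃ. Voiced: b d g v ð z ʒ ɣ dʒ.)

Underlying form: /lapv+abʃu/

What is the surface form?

[labv+apʃu]

/p/ before /v/ (voiced) → [b]
/b/ before /ʃ/ (voiceless) → [p]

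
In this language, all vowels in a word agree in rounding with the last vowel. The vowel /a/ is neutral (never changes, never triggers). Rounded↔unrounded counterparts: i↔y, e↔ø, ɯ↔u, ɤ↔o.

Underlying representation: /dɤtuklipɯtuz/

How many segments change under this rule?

3

/ɤ/ harmonizes with /u/ ([+round]) → [o]
/i/ harmonizes with /u/ ([+round]) → [y]
/ɯ/ harmonizes with /u/ ([+round]) → [u]
3 segments change.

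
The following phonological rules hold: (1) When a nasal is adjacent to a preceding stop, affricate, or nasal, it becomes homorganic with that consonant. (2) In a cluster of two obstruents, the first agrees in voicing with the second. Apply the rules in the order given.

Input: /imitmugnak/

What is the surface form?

[imitnugŋak]

Rule 1: /m/ after /t/ (alveolar) → [n]
Rule 1: /n/ after /g/ (velar) → [ŋ]
After rule 1: imitnugŋak
Rule 2: no segment meets the rule's conditions; no change.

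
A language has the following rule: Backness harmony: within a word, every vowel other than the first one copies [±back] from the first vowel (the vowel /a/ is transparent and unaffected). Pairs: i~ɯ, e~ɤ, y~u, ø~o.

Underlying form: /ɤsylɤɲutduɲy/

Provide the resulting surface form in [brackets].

/y/ harmonizes with /ɤ/ ([+back]) → [u]
/y/ harmonizes with /ɤ/ ([+back]) → [u]

[ɤsulɤɲutduɲu]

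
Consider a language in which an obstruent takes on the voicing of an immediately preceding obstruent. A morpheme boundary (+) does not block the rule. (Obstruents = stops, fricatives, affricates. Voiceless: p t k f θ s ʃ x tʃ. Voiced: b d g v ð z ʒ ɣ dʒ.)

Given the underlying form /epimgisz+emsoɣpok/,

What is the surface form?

[epimgiss+emsoɣbok]

/z/ after /s/ (voiceless) → [s]
/p/ after /ɣ/ (voiced) → [b]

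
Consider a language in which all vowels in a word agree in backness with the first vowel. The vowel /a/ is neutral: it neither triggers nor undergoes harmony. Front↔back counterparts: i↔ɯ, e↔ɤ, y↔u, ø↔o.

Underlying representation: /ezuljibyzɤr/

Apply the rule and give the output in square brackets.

/u/ harmonizes with /e/ ([-back]) → [y]
/ɤ/ harmonizes with /e/ ([-back]) → [e]

[ezyljibyzer]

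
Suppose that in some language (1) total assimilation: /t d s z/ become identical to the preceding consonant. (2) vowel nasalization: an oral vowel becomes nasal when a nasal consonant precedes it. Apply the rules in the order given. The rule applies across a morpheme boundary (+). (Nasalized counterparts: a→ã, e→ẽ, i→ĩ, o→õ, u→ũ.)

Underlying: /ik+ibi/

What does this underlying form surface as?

[ik+ibi]

Rule 1: no segment meets the rule's conditions; no change.
After rule 1: ik+ibi
Rule 2: no segment meets the rule's conditions; no change.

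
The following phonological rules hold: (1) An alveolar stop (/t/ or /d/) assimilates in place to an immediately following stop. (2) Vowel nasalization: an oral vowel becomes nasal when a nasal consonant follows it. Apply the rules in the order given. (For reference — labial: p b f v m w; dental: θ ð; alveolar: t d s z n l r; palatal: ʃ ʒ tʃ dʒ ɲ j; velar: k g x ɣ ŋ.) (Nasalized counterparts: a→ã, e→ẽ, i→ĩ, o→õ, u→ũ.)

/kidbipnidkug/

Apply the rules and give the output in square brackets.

[kibbipnigkug]

Rule 1: /d/ before /b/ (labial) → [b]
Rule 1: /d/ before /k/ (velar) → [g]
After rule 1: kibbipnigkug
Rule 2: no segment meets the rule's conditions; no change.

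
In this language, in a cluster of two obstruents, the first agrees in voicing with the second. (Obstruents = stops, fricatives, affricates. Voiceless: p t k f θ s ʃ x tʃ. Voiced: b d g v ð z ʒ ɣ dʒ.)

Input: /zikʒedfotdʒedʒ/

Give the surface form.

[zigʒetfoddʒedʒ]

/k/ before /ʒ/ (voiced) → [g]
/d/ before /f/ (voiceless) → [t]
/t/ before /dʒ/ (voiced) → [d]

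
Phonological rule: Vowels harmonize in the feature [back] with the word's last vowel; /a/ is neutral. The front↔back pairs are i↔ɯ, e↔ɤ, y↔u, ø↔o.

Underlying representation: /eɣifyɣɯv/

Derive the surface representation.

/e/ harmonizes with /ɯ/ ([+back]) → [ɤ]
/i/ harmonizes with /ɯ/ ([+back]) → [ɯ]
/y/ harmonizes with /ɯ/ ([+back]) → [u]

[ɤɣɯfuɣɯv]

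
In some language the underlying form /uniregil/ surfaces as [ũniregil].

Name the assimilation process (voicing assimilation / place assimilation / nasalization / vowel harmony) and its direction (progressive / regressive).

/u/→[ũ].
Each target copies a feature from the following segment, so the direction is regressive.

nasalization, regressive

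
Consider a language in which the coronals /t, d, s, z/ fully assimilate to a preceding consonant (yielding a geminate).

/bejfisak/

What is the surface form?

[bejfisak]

no segment meets the rule's conditions; no change.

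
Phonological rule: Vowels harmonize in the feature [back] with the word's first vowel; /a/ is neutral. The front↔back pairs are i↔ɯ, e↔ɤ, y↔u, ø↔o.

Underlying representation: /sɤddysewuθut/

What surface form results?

[sɤddusɤwuθut]

/y/ harmonizes with /ɤ/ ([+back]) → [u]
/e/ harmonizes with /ɤ/ ([+back]) → [ɤ]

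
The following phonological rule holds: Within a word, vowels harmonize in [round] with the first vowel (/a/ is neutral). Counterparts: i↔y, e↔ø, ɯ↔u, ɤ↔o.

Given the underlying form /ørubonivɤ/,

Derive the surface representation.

/i/ harmonizes with /ø/ ([+round]) → [y]
/ɤ/ harmonizes with /ø/ ([+round]) → [o]

[ørubonyvo]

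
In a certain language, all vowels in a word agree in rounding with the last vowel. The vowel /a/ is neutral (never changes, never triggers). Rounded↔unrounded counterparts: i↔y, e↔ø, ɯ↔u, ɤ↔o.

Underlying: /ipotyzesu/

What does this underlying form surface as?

[ypotyzøsu]

/i/ harmonizes with /u/ ([+round]) → [y]
/e/ harmonizes with /u/ ([+round]) → [ø]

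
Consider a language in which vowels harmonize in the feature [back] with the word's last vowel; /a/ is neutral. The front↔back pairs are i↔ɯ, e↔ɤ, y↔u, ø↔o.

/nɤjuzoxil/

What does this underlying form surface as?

/ɤ/ harmonizes with /i/ ([-back]) → [e]
/u/ harmonizes with /i/ ([-back]) → [y]
/o/ harmonizes with /i/ ([-back]) → [ø]

[nejyzøxil]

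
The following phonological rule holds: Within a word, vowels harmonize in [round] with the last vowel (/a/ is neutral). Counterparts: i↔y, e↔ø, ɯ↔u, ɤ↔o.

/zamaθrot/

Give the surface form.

no segment meets the rule's conditions; no change.

[zamaθrot]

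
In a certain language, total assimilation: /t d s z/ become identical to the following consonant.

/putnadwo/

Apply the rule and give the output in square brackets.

/t/ before /n/ → [n] (total assimilation)
/d/ before /w/ → [w] (total assimilation)

[punnawwo]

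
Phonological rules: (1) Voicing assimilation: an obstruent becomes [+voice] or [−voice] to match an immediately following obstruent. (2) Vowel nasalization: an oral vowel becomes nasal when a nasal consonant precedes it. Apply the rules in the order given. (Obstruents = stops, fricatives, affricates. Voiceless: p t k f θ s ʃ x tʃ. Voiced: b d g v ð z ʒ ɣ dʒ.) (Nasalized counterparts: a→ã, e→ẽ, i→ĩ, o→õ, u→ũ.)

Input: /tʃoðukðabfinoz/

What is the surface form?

[tʃoðugðapfinõz]

Rule 1: /k/ before /ð/ (voiced) → [g]
Rule 1: /b/ before /f/ (voiceless) → [p]
After rule 1: tʃoðugðapfinoz
Rule 2: /o/ after nasal /n/ → [õ]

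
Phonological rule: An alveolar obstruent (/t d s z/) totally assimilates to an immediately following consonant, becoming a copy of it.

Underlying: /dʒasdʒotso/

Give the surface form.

[dʒadʒdʒosso]

/s/ before /dʒ/ → [dʒ] (total assimilation)
/t/ before /s/ → [s] (total assimilation)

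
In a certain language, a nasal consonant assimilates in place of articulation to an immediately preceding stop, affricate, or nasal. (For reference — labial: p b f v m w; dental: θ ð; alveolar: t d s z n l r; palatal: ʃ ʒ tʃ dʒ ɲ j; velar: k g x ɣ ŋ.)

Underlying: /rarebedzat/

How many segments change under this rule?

No segment meets the rule's conditions.

0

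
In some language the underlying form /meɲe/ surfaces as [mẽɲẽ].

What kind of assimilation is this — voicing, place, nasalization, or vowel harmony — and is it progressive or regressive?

/e/→[ẽ] /e/→[ẽ].
Each target copies a feature from the preceding segment, so the direction is progressive.

nasalization, progressive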